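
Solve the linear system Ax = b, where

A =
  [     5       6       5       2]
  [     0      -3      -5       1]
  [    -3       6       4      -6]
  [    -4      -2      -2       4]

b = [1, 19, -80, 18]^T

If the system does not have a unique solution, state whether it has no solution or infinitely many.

Row-reduce the augmented matrix:
R1 ← R1 / (5).
R3 ← R3 + 3·R1.
R4 ← R4 + 4·R1.
R2 ← R2 / (-3).
R1 ← R1 − 6/5·R2.
R3 ← R3 − 48/5·R2.
R4 ← R4 − 14/5·R2.
R3 ← R3 / (-9).
R1 ← R1 + 1·R3.
R2 ← R2 − 5/3·R3.
R4 ← R4 + 8/3·R3.
R4 ← R4 / (946/135).
R1 ← R1 − 44/45·R4.
R2 ← R2 + 17/27·R4.
R3 ← R3 − 8/45·R4.
Reading off the reduced rows gives x_1 = 4, x_2 = -6, x_3 = 1, x_4 = 6.

x_1 = 4, x_2 = -6, x_3 = 1, x_4 = 6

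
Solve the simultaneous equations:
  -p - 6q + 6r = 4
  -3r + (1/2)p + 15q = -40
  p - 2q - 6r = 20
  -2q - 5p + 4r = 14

no solution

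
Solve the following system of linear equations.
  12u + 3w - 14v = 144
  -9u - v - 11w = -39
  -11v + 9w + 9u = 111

u = 5, v = -6, w = 0

Row-reduce the augmented matrix:
R1 ← R1 / (12).
R2 ← R2 + 9·R1.
R3 ← R3 − 9·R1.
R2 ← R2 / (-23/2).
R1 ← R1 + 7/6·R2.
R3 ← R3 + 1/2·R2.
R3 ← R3 / (164/23).
R1 ← R1 − 157/138·R3.
R2 ← R2 − 35/46·R3.
Reading off the reduced rows gives u = 5, v = -6, w = 0.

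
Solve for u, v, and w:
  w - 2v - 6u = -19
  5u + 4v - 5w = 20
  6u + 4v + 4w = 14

Row-reduce the augmented matrix:
R1 ← R1 / (-6).
R2 ← R2 − 5·R1.
R3 ← R3 − 6·R1.
R2 ← R2 / (7/3).
R1 ← R1 − 1/3·R2.
R3 ← R3 − 2·R2.
R3 ← R3 / (60/7).
R1 ← R1 − 3/7·R3.
R2 ← R2 + 25/14·R3.
Reading off the reduced rows gives u = 3, v = 0, w = -1.

u = 3, v = 0, w = -1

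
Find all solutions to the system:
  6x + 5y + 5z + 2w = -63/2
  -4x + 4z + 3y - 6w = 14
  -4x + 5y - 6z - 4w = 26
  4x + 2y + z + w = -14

Row-reduce the augmented matrix:
R1 ← R1 / (6).
R2 ← R2 + 4·R1.
R3 ← R3 + 4·R1.
R4 ← R4 − 4·R1.
R2 ← R2 / (19/3).
R1 ← R1 − 5/6·R2.
R3 ← R3 − 25/3·R2.
R4 ← R4 + 4/3·R2.
R3 ← R3 / (-234/19).
R1 ← R1 + 5/38·R3.
R2 ← R2 − 22/19·R3.
R4 ← R4 + 15/19·R3.
R4 ← R4 / (-20/13).
R1 ← R1 − 71/78·R4.
R2 ← R2 + 16/39·R4.
R3 ← R3 + 11/39·R4.
Reading off the reduced rows gives x = -7/4, y = -1, z = -2, w = -3.

x = -7/4, y = -1, z = -2, w = -3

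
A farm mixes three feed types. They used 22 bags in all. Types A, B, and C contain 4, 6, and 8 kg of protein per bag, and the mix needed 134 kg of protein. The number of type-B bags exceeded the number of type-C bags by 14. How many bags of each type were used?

type-A bags: 2, type-B bags: 17, type-C bags: 3

Let a = type-A bags, b = type-B bags, c = type-C bags.
  b + a + c = 22
  8c + 6b + 4a = 134
  b - c = 14
Row-reduce the augmented matrix:
R2 ← R2 − 4·R1.
R2 ← R2 / (2).
R1 ← R1 − 1·R2.
R3 ← R3 − 1·R2.
R3 ← R3 / (-3).
R1 ← R1 + 1·R3.
R2 ← R2 − 2·R3.
Reading off the reduced rows gives a = 2, b = 17, c = 3.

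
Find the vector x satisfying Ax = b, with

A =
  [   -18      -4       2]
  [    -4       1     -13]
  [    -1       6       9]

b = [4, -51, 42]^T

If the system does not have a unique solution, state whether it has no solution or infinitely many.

Row-reduce the augmented matrix:
R1 ← R1 / (-18).
R2 ← R2 + 4·R1.
R3 ← R3 + 1·R1.
R2 ← R2 / (17/9).
R1 ← R1 − 2/9·R2.
R3 ← R3 − 56/9·R2.
R3 ← R3 / (904/17).
R1 ← R1 − 25/17·R3.
R2 ← R2 + 121/17·R3.
Reading off the reduced rows gives x_1 = 0, x_2 = 1, x_3 = 4.

x_1 = 0, x_2 = 1, x_3 = 4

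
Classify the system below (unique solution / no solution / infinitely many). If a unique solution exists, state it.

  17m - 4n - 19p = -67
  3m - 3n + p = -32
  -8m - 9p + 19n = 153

m = -5, n = 5, p = -2

Row-reduce the augmented matrix:
R1 ← R1 / (17).
R2 ← R2 − 3·R1.
R3 ← R3 + 8·R1.
R2 ← R2 / (-39/17).
R1 ← R1 + 4/17·R2.
R3 ← R3 − 291/17·R2.
R3 ← R3 / (189/13).
R1 ← R1 + 61/39·R3.
R2 ← R2 + 74/39·R3.
Reading off the reduced rows gives m = -5, n = 5, p = -2.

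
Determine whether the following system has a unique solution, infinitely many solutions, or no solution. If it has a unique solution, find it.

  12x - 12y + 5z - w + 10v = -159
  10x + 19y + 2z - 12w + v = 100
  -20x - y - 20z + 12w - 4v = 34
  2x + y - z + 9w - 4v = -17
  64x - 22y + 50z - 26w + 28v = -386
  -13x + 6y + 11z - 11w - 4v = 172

x = -5, y = 6, z = 2, w = -3, v = -4

Row-reduce the augmented matrix:
R1 ← R1 / (12).
R2 ← R2 − 10·R1.
R3 ← R3 + 20·R1.
R4 ← R4 − 2·R1.
R5 ← R5 − 64·R1.
R6 ← R6 + 13·R1.
R2 ← R2 / (29).
R1 ← R1 + 1·R2.
R3 ← R3 + 21·R2.
R4 ← R4 − 3·R2.
R5 ← R5 − 42·R2.
R6 ← R6 + 7·R2.
R3 ← R3 / (-2303/174).
R1 ← R1 − 119/348·R3.
R2 ← R2 + 13/174·R3.
R4 ← R4 + 140/87·R3.
R5 ← R5 − 2303/87·R3.
R6 ← R6 − 5531/348·R3.
R4 ← R4 / (3306/329).
R1 ← R1 + 135/329·R4.
R2 ← R2 + 916/2303·R4.
R3 ← R3 + 391/2303·R4.
R6 ← R6 + 27821/2303·R4.
Swap R5 and R6.
R5 ← R5 / (80086/11571).
R1 ← R1 − 294/551·R5.
R2 ← R2 + 6064/11571·R5.
R3 ← R3 + 15131/23142·R5.
R4 ← R4 + 1909/3306·R5.
R6 reduces to 0 = 0, so the extra equation is consistent.
Reading off the reduced rows gives x = -5, y = 6, z = 2, w = -3, v = -4.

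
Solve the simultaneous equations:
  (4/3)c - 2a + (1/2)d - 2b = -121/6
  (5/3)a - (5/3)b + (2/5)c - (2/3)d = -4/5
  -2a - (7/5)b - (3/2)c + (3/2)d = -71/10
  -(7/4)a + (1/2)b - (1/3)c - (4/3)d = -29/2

Row-reduce the augmented matrix:
R1 ← R1 / (-2).
R2 ← R2 − 5/3·R1.
R3 ← R3 + 2·R1.
R4 ← R4 + 7/4·R1.
R2 ← R2 / (-10/3).
R1 ← R1 − 1·R2.
R3 ← R3 − 3/5·R2.
R4 ← R4 − 9/4·R2.
R3 ← R3 / (-1921/750).
R1 ← R1 + 16/75·R3.
R2 ← R2 + 34/75·R3.
R4 ← R4 + 12/25·R3.
R4 ← R4 / (-390695/184416).
R1 ← R1 + 6217/15368·R4.
R2 ← R2 + 85/904·R4.
R3 ← R3 + 2865/7684·R4.
Reading off the reduced rows gives a = 6, b = 4, c = -2, d = 5.

a = 6, b = 4, c = -2, d = 5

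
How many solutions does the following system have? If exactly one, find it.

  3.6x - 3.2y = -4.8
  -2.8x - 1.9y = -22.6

Row-reduce the augmented matrix:
R1 ← R1 / (18/5).
R2 ← R2 + 14/5·R1.
R2 ← R2 / (-79/18).
R1 ← R1 + 8/9·R2.
Reading off the reduced rows gives x = 4, y = 6.

x = 4, y = 6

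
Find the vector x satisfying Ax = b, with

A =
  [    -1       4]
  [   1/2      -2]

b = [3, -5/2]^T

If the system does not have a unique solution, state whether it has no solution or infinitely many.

Row-reduce:
R1 ← R1 / (-1).
R2 ← R2 − 1/2·R1.
Row 2 reduces to 0 = -1, a contradiction. The system is inconsistent.

no solution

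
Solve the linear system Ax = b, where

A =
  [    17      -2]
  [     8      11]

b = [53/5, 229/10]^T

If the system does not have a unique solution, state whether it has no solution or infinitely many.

x_1 = 4/5, x_2 = 3/2

Row-reduce the augmented matrix:
R1 ← R1 / (17).
R2 ← R2 − 8·R1.
R2 ← R2 / (203/17).
R1 ← R1 + 2/17·R2.
Reading off the reduced rows gives x_1 = 4/5, x_2 = 3/2.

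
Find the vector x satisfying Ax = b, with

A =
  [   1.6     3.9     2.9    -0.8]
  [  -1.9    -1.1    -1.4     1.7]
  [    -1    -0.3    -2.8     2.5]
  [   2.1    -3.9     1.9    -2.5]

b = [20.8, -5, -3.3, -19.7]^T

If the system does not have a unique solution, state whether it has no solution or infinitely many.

Row-reduce the augmented matrix:
R1 ← R1 / (8/5).
R2 ← R2 + 19/10·R1.
R3 ← R3 + 1·R1.
R4 ← R4 − 21/10·R1.
R2 ← R2 / (113/32).
R1 ← R1 − 39/16·R2.
R3 ← R3 − 171/80·R2.
R4 ← R4 + 1443/160·R2.
R3 ← R3 / (-12569/5650).
R1 ← R1 − 227/565·R3.
R2 ← R2 − 327/565·R3.
R4 ← R4 − 18721/5650·R3.
R4 ← R4 / (347937/125690).
R1 ← R1 + 9282/12569·R4.
R2 ← R2 − 7725/12569·R4.
R3 ← R3 + 8735/12569·R4.
Reading off the reduced rows gives x_1 = -1, x_2 = 5, x_3 = 1, x_4 = 0.

x_1 = -1, x_2 = 5, x_3 = 1, x_4 = 0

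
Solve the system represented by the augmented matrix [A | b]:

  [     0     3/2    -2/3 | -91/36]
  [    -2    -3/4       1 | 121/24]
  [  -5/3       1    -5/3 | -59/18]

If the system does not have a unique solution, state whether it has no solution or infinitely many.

x_1 = -1, x_2 = -1/2, x_3 = 8/3

Row-reduce the augmented matrix:
Swap R1 and R2.
R1 ← R1 / (-2).
R3 ← R3 + 5/3·R1.
R2 ← R2 / (3/2).
R1 ← R1 − 3/8·R2.
R3 ← R3 − 13/8·R2.
R3 ← R3 / (-16/9).
R1 ← R1 + 1/3·R3.
R2 ← R2 + 4/9·R3.
Reading off the reduced rows gives x_1 = -1, x_2 = -1/2, x_3 = 8/3.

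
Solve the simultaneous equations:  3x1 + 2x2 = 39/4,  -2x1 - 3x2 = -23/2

x1 = 5/4, x2 = 3

Row-reduce the augmented matrix:
R1 ← R1 / (3).
R2 ← R2 + 2·R1.
R2 ← R2 / (-5/3).
R1 ← R1 − 2/3·R2.
Reading off the reduced rows gives x1 = 5/4, x2 = 3.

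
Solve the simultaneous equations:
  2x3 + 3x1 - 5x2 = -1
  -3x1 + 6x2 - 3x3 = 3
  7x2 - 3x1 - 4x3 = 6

no solution

Row-reduce:
R1 ← R1 / (3).
R2 ← R2 + 3·R1.
R3 ← R3 + 3·R1.
R1 ← R1 + 5/3·R2.
R3 ← R3 − 2·R2.
Row 3 reduces to 0 = 1, a contradiction. The system is inconsistent.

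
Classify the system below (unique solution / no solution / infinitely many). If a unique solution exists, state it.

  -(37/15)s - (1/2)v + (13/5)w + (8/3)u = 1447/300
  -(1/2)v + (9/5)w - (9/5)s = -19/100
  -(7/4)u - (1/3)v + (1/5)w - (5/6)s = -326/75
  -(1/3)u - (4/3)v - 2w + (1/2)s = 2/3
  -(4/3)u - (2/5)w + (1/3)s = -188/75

u = 2, v = -5/2, w = 8/5, s = 12/5

Row-reduce the augmented matrix:
R1 ← R1 / (8/3).
R3 ← R3 + 7/4·R1.
R4 ← R4 + 1/3·R1.
R5 ← R5 + 4/3·R1.
R2 ← R2 / (-1/2).
R1 ← R1 + 3/16·R2.
R3 ← R3 + 127/192·R2.
R4 ← R4 + 67/48·R2.
R5 ← R5 + 1/4·R2.
R3 ← R3 / (-19/40).
R1 ← R1 − 3/10·R3.
R2 ← R2 + 18/5·R3.
R4 ← R4 + 67/10·R3.
R4 ← R4 / (1181/190).
R1 ← R1 + 28/95·R4.
R2 ← R2 − 393/95·R4.
R3 ← R3 − 17/114·R4.
R5 reduces to 0 = 0, so the extra equation is consistent.
Reading off the reduced rows gives u = 2, v = -5/2, w = 8/5, s = 12/5.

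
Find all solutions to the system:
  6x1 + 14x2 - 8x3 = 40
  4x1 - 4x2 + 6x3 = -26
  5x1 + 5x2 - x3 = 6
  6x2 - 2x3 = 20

no solution

Row-reduce:
R1 ← R1 / (6).
R2 ← R2 − 4·R1.
R3 ← R3 − 5·R1.
R2 ← R2 / (-40/3).
R1 ← R1 − 7/3·R2.
R3 ← R3 + 20/3·R2.
R4 ← R4 − 6·R2.
Swap R3 and R4.
R3 ← R3 / (31/10).
R1 ← R1 − 13/20·R3.
R2 ← R2 + 17/20·R3.
Row 4 reduces to 0 = -1, a contradiction. The system is inconsistent.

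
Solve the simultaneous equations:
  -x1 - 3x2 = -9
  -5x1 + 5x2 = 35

x1 = -3, x2 = 4

Row-reduce the augmented matrix:
R1 ← R1 / (-1).
R2 ← R2 + 5·R1.
R2 ← R2 / (20).
R1 ← R1 − 3·R2.
Reading off the reduced rows gives x1 = -3, x2 = 4.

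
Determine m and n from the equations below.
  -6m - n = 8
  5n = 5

m = -3/2, n = 1

Row-reduce the augmented matrix:
R1 ← R1 / (-6).
R2 ← R2 / (5).
R1 ← R1 − 1/6·R2.
Reading off the reduced rows gives m = -3/2, n = 1.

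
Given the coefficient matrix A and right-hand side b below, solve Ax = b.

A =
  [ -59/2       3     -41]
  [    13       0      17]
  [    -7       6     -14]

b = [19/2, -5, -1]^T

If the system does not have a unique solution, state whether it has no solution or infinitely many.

Row-reduce:
R1 ← R1 / (-59/2).
R2 ← R2 − 13·R1.
R3 ← R3 + 7·R1.
R2 ← R2 / (78/59).
R1 ← R1 + 6/59·R2.
R3 ← R3 − 312/59·R2.
Rank is 2 with 3 unknowns, leaving x_3 free.

infinitely many solutions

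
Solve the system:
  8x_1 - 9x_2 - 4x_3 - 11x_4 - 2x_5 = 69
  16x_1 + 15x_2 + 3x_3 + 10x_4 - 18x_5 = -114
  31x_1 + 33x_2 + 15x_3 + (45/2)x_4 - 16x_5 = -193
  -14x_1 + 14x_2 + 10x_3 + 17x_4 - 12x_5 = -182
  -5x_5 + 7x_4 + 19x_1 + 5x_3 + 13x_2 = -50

no solution

Row-reduce:
R1 ← R1 / (8).
R2 ← R2 − 16·R1.
R3 ← R3 − 31·R1.
R4 ← R4 + 14·R1.
R5 ← R5 − 19·R1.
R2 ← R2 / (33).
R1 ← R1 + 9/8·R2.
R3 ← R3 − 543/8·R2.
R4 ← R4 + 7/4·R2.
R5 ← R5 − 275/8·R2.
R3 ← R3 / (63/8).
R1 ← R1 + 1/8·R3.
R2 ← R2 − 1/3·R3.
R4 ← R4 − 43/12·R3.
R5 ← R5 − 73/24·R3.
R4 ← R4 / (-494/2079).
R1 ← R1 + 409/1386·R4.
R2 ← R2 − 2077/2079·R4.
R3 ← R3 + 61/693·R4.
R5 ← R5 − 247/4158·R4.
Row 5 reduces to 0 = 1, a contradiction. The system is inconsistent.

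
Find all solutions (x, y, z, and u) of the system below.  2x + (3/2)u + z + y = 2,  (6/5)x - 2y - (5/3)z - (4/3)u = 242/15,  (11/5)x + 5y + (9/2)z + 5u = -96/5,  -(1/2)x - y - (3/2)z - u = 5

Row-reduce:
R1 ← R1 / (2).
R2 ← R2 − 6/5·R1.
R3 ← R3 − 11/5·R1.
R4 ← R4 + 1/2·R1.
R2 ← R2 / (-13/5).
R1 ← R1 − 1/2·R2.
R3 ← R3 − 39/10·R2.
R4 ← R4 + 3/4·R2.
Swap R3 and R4.
R3 ← R3 / (-31/52).
R1 ← R1 − 5/78·R3.
R2 ← R2 − 34/39·R3.
Row 4 reduces to 0 = 1, a contradiction. The system is inconsistent.

no solution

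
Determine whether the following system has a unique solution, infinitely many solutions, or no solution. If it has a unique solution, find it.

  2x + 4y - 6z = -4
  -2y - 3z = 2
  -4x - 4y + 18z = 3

Row-reduce:
R1 ← R1 / (2).
R3 ← R3 + 4·R1.
R2 ← R2 / (-2).
R1 ← R1 − 2·R2.
R3 ← R3 − 4·R2.
Row 3 reduces to 0 = -1, a contradiction. The system is inconsistent.

no solution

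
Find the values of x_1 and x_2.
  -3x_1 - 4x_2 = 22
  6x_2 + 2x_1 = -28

Row-reduce the augmented matrix:
R1 ← R1 / (-3).
R2 ← R2 − 2·R1.
R2 ← R2 / (10/3).
R1 ← R1 − 4/3·R2.
Reading off the reduced rows gives x_1 = -2, x_2 = -4.

x_1 = -2, x_2 = -4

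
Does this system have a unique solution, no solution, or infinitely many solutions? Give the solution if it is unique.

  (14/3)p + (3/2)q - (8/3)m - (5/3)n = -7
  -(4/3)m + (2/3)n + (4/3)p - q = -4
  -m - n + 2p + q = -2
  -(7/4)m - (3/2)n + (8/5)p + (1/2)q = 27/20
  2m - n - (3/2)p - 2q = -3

no solution

Row-reduce:
R1 ← R1 / (-8/3).
R2 ← R2 + 4/3·R1.
R3 ← R3 + 1·R1.
R4 ← R4 + 7/4·R1.
R5 ← R5 − 2·R1.
R2 ← R2 / (3/2).
R1 ← R1 − 5/8·R2.
R3 ← R3 + 3/8·R2.
R4 ← R4 + 13/32·R2.
R5 ← R5 + 9/4·R2.
Swap R3 and R4.
R3 ← R3 / (-26/15).
R1 ← R1 + 4/3·R3.
R2 ← R2 + 2/3·R3.
R5 ← R5 − 1/2·R3.
Swap R4 and R5.
R4 ← R4 / (-1571/416).
R1 ← R1 − 47/52·R4.
R2 ← R2 + 83/104·R4.
R3 ← R3 − 115/208·R4.
Row 5 reduces to 0 = 1/2, a contradiction. The system is inconsistent.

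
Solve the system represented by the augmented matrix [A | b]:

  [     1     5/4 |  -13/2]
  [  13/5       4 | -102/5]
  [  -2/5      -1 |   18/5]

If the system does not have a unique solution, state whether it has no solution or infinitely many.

no solution

Row-reduce:
R2 ← R2 − 13/5·R1.
R3 ← R3 + 2/5·R1.
R2 ← R2 / (3/4).
R1 ← R1 − 5/4·R2.
R3 ← R3 + 1/2·R2.
Row 3 reduces to 0 = -4/3, a contradiction. The system is inconsistent.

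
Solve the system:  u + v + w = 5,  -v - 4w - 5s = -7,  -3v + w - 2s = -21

Row-reduce:
R2 ← R2 / (-1).
R1 ← R1 − 1·R2.
R3 ← R3 + 3·R2.
R3 ← R3 / (13).
R1 ← R1 + 3·R3.
R2 ← R2 − 4·R3.
Rank is 3 with 4 unknowns, leaving s free.

infinitely many solutions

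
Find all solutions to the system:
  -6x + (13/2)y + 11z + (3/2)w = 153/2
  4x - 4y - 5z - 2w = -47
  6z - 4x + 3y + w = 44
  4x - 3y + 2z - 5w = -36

no solution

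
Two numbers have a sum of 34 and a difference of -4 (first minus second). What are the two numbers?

first number: 15, second number: 19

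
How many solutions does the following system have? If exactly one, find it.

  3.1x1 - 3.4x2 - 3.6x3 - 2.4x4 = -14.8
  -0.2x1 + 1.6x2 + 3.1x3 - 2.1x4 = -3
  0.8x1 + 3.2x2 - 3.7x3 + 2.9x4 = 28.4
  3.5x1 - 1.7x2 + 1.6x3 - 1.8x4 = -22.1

Row-reduce the augmented matrix:
R1 ← R1 / (31/10).
R2 ← R2 + 1/5·R1.
R3 ← R3 − 4/5·R1.
R4 ← R4 − 7/2·R1.
R2 ← R2 / (214/155).
R1 ← R1 + 34/31·R2.
R3 ← R3 − 632/155·R2.
R4 ← R4 − 663/310·R2.
R3 ← R3 / (-12027/1070).
R1 ← R1 − 239/214·R3.
R2 ← R2 − 889/428·R3.
R4 ← R4 − 5231/4280·R3.
R4 ← R4 / (1325213/240540).
R1 ← R1 + 18691/12027·R4.
R2 ← R2 − 5959/24054·R4.
R3 ← R3 + 10891/12027·R4.
Reading off the reduced rows gives x1 = -2, x2 = 5, x3 = -3, x4 = 1.

x1 = -2, x2 = 5, x3 = -3, x4 = 1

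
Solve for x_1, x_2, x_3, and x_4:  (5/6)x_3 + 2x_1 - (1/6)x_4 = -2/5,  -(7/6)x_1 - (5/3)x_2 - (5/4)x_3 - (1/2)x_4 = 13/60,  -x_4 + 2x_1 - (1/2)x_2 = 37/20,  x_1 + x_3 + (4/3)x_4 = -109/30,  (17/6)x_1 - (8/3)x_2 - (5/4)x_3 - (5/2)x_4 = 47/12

x_1 = 1/2, x_2 = 3/2, x_3 = -2, x_4 = -8/5

Row-reduce the augmented matrix:
R1 ← R1 / (2).
R2 ← R2 + 7/6·R1.
R3 ← R3 − 2·R1.
R4 ← R4 − 1·R1.
R5 ← R5 − 17/6·R1.
R2 ← R2 / (-5/3).
R3 ← R3 + 1/2·R2.
R5 ← R5 + 8/3·R2.
R3 ← R3 / (-29/48).
R1 ← R1 − 5/12·R3.
R2 ← R2 − 11/24·R3.
R4 ← R4 − 7/12·R3.
R5 ← R5 + 29/24·R3.
R4 ← R4 / (683/870).
R1 ← R1 + 31/58·R4.
R2 ← R2 + 4/29·R4.
R3 ← R3 − 157/145·R4.
R5 reduces to 0 = 0, so the extra equation is consistent.
Reading off the reduced rows gives x_1 = 1/2, x_2 = 3/2, x_3 = -2, x_4 = -8/5.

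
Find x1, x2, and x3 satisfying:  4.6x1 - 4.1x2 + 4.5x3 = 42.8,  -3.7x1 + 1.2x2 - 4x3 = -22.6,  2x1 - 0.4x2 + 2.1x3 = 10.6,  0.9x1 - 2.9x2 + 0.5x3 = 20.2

Row-reduce the augmented matrix:
R1 ← R1 / (23/5).
R2 ← R2 + 37/10·R1.
R3 ← R3 − 2·R1.
R4 ← R4 − 9/10·R1.
R2 ← R2 / (-193/92).
R1 ← R1 + 41/46·R2.
R3 ← R3 − 159/115·R2.
R4 ← R4 + 193/92·R2.
R3 ← R3 / (-207/1930).
R1 ← R1 − 220/193·R3.
R2 ← R2 − 35/193·R3.
R4 reduces to 0 = 0, so the extra equation is consistent.
Reading off the reduced rows gives x1 = 2, x2 = -6, x3 = 2.

x1 = 2, x2 = -6, x3 = 2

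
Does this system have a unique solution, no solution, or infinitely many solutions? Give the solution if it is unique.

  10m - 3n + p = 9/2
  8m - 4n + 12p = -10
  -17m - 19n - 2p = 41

Row-reduce the augmented matrix:
R1 ← R1 / (10).
R2 ← R2 − 8·R1.
R3 ← R3 + 17·R1.
R2 ← R2 / (-8/5).
R1 ← R1 + 3/10·R2.
R3 ← R3 + 241/10·R2.
R3 ← R3 / (-169).
R1 ← R1 + 2·R3.
R2 ← R2 + 7·R3.
Reading off the reduced rows gives m = 0, n = -2, p = -3/2.

m = 0, n = -2, p = -3/2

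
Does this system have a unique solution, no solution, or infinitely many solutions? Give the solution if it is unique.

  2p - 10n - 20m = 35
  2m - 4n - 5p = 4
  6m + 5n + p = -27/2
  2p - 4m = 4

Row-reduce the augmented matrix:
R1 ← R1 / (-20).
R2 ← R2 − 2·R1.
R3 ← R3 − 6·R1.
R4 ← R4 + 4·R1.
R2 ← R2 / (-5).
R1 ← R1 − 1/2·R2.
R3 ← R3 − 2·R2.
R4 ← R4 − 2·R2.
R3 ← R3 / (-8/25).
R1 ← R1 + 29/50·R3.
R2 ← R2 − 24/25·R3.
R4 ← R4 + 8/25·R3.
R4 reduces to 0 = 0, so the extra equation is consistent.
Reading off the reduced rows gives m = -1, n = -3/2, p = 0.

m = -1, n = -3/2, p = 0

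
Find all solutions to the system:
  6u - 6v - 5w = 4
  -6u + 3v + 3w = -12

infinitely many solutions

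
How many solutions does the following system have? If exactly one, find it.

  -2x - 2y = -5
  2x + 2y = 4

no solution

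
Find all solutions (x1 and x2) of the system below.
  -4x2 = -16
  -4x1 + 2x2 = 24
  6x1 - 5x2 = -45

Row-reduce:
Swap R1 and R2.
R1 ← R1 / (-4).
R3 ← R3 − 6·R1.
R2 ← R2 / (-4).
R1 ← R1 + 1/2·R2.
R3 ← R3 + 2·R2.
Row 3 reduces to 0 = -1, a contradiction. The system is inconsistent.

no solution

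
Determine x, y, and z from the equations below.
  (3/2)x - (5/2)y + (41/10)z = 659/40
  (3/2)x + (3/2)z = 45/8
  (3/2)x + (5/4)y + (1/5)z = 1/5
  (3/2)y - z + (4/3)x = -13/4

x = 3/2, y = -2, z = 9/4

Row-reduce the augmented matrix:
R1 ← R1 / (3/2).
R2 ← R2 − 3/2·R1.
R3 ← R3 − 3/2·R1.
R4 ← R4 − 4/3·R1.
R2 ← R2 / (5/2).
R1 ← R1 + 5/3·R2.
R3 ← R3 − 15/4·R2.
R4 ← R4 − 67/18·R2.
Swap R3 and R4.
R3 ← R3 / (-58/75).
R1 ← R1 − 1·R3.
R2 ← R2 + 26/25·R3.
R4 reduces to 0 = 0, so the extra equation is consistent.
Reading off the reduced rows gives x = 3/2, y = -2, z = 9/4.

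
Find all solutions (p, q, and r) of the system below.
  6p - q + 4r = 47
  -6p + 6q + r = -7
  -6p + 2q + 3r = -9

Row-reduce the augmented matrix:
R1 ← R1 / (6).
R2 ← R2 + 6·R1.
R3 ← R3 + 6·R1.
R2 ← R2 / (5).
R1 ← R1 + 1/6·R2.
R3 ← R3 − 1·R2.
R3 ← R3 / (6).
R1 ← R1 − 5/6·R3.
R2 ← R2 − 1·R3.
Reading off the reduced rows gives p = 5, q = 3, r = 5.

p = 5, q = 3, r = 5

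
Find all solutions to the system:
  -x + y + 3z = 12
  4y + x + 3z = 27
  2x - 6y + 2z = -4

x = 3, y = 3, z = 4

Row-reduce the augmented matrix:
R1 ← R1 / (-1).
R2 ← R2 − 1·R1.
R3 ← R3 − 2·R1.
R2 ← R2 / (5).
R1 ← R1 + 1·R2.
R3 ← R3 + 4·R2.
R3 ← R3 / (64/5).
R1 ← R1 + 9/5·R3.
R2 ← R2 − 6/5·R3.
Reading off the reduced rows gives x = 3, y = 3, z = 4.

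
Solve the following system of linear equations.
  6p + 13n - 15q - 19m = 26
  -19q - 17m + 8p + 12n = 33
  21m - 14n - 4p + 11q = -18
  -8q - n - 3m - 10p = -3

Row-reduce:
R1 ← R1 / (-19).
R2 ← R2 + 17·R1.
R3 ← R3 − 21·R1.
R4 ← R4 + 3·R1.
R2 ← R2 / (7/19).
R1 ← R1 + 13/19·R2.
R3 ← R3 − 7/19·R2.
R4 ← R4 + 58/19·R2.
Swap R3 and R4.
R3 ← R3 / (76/7).
R1 ← R1 − 32/7·R3.
R2 ← R2 − 50/7·R3.
Row 4 reduces to 0 = 1, a contradiction. The system is inconsistent.

no solution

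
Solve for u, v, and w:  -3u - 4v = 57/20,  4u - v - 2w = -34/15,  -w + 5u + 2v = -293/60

u = -7/4, v = 3/5, w = -8/3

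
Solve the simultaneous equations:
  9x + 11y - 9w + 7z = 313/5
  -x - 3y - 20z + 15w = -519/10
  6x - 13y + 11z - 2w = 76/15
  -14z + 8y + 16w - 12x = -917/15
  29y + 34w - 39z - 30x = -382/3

Row-reduce the augmented matrix:
R1 ← R1 / (9).
R2 ← R2 + 1·R1.
R3 ← R3 − 6·R1.
R4 ← R4 + 12·R1.
R5 ← R5 + 30·R1.
R2 ← R2 / (-16/9).
R1 ← R1 − 11/9·R2.
R3 ← R3 + 61/3·R2.
R4 ← R4 − 68/3·R2.
R5 ← R5 − 197/3·R2.
R3 ← R3 / (3619/16).
R1 ← R1 + 199/16·R3.
R2 ← R2 − 173/16·R3.
R4 ← R4 + 999/4·R3.
R5 ← R5 + 11611/16·R3.
R4 ← R4 / (36592/3619).
R1 ← R1 − 145/3619·R4.
R2 ← R2 + 1490/3619·R4.
R3 ← R3 + 2498/3619·R4.
R5 ← R5 − 73184/3619·R4.
R5 reduces to 0 = 0, so the extra equation is consistent.
Reading off the reduced rows gives x = 12/5, y = 3/2, z = 1/2, w = -7/3.

x = 12/5, y = 3/2, z = 1/2, w = -7/3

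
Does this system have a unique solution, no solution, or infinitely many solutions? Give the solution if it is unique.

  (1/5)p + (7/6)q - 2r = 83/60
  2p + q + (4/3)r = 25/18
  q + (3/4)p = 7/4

p = -1, q = 5/2, r = 2/3

Row-reduce the augmented matrix:
R1 ← R1 / (1/5).
R2 ← R2 − 2·R1.
R3 ← R3 − 3/4·R1.
R2 ← R2 / (-32/3).
R1 ← R1 − 35/6·R2.
R3 ← R3 + 27/8·R2.
R3 ← R3 / (3/4).
R1 ← R1 − 5/3·R3.
R2 ← R2 + 2·R3.
Reading off the reduced rows gives p = -1, q = 5/2, r = 2/3.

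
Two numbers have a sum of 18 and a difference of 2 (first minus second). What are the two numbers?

Let x = first number, y = second number.
  y + x = 18
  x - y = 2
Row-reduce the augmented matrix:
R2 ← R2 − 1·R1.
R2 ← R2 / (-2).
R1 ← R1 − 1·R2.
Reading off the reduced rows gives x = 10, y = 8.

first number: 10, second number: 8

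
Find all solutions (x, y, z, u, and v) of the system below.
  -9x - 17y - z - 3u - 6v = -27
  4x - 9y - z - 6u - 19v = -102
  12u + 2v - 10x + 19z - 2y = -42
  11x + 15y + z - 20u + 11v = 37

Row-reduce:
R1 ← R1 / (-9).
R2 ← R2 − 4·R1.
R3 ← R3 + 10·R1.
R4 ← R4 − 11·R1.
R2 ← R2 / (-149/9).
R1 ← R1 − 17/9·R2.
R3 ← R3 − 152/9·R2.
R4 ← R4 + 52/9·R2.
R3 ← R3 / (2777/149).
R1 ← R1 + 8/149·R3.
R2 ← R2 − 13/149·R3.
R4 ← R4 − 42/149·R3.
R4 ← R4 / (-58945/2777).
R1 ← R1 + 1335/2777·R4.
R2 ← R2 − 1128/2777·R4.
R3 ← R3 − 1170/2777·R4.
Rank is 4 with 5 unknowns, leaving v free.

infinitely many solutions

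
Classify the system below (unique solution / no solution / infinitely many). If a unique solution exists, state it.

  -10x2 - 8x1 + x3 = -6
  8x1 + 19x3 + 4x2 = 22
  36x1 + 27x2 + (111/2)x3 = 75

Row-reduce:
R1 ← R1 / (-8).
R2 ← R2 − 8·R1.
R3 ← R3 − 36·R1.
R2 ← R2 / (-6).
R1 ← R1 − 5/4·R2.
R3 ← R3 + 18·R2.
Rank is 2 with 3 unknowns, leaving x3 free.

infinitely many solutions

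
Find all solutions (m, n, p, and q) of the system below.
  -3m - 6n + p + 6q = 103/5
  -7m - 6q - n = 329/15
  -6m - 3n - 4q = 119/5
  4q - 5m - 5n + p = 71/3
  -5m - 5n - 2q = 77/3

m = -7/3, n = -13/5, p = 1, q = -1/2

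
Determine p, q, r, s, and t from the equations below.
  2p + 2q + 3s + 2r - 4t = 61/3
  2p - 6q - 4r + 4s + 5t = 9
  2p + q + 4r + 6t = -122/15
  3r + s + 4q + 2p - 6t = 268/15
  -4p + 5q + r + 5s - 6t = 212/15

Row-reduce the augmented matrix:
R1 ← R1 / (2).
R2 ← R2 − 2·R1.
R3 ← R3 − 2·R1.
R4 ← R4 − 2·R1.
R5 ← R5 + 4·R1.
R2 ← R2 / (-8).
R1 ← R1 − 1·R2.
R3 ← R3 + 1·R2.
R4 ← R4 − 2·R2.
R5 ← R5 − 9·R2.
R3 ← R3 / (11/4).
R1 ← R1 − 1/4·R3.
R2 ← R2 − 3/4·R3.
R4 ← R4 + 1/2·R3.
R5 ← R5 + 7/4·R3.
R4 ← R4 / (-51/22).
R1 ← R1 − 21/11·R4.
R2 ← R2 − 8/11·R4.
R3 ← R3 + 25/22·R4.
R5 ← R5 − 223/22·R4.
R5 ← R5 / (506/51).
R1 ← R1 + 5/34·R5.
R2 ← R2 + 151/51·R5.
R3 ← R3 − 118/51·R5.
R4 ← R4 + 41/51·R5.
Reading off the reduced rows gives p = 5/2, q = -1/3, r = -1/5, s = 14/5, t = -2.

p = 5/2, q = -1/3, r = -1/5, s = 14/5, t = -2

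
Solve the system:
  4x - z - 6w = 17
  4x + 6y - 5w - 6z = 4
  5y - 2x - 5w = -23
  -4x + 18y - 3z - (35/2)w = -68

Row-reduce:
R1 ← R1 / (4).
R2 ← R2 − 4·R1.
R3 ← R3 + 2·R1.
R4 ← R4 + 4·R1.
R2 ← R2 / (6).
R3 ← R3 − 5·R2.
R4 ← R4 − 18·R2.
R3 ← R3 / (11/3).
R1 ← R1 + 1/4·R3.
R2 ← R2 + 5/6·R3.
R4 ← R4 − 11·R3.
Row 4 reduces to 0 = -1, a contradiction. The system is inconsistent.

no solution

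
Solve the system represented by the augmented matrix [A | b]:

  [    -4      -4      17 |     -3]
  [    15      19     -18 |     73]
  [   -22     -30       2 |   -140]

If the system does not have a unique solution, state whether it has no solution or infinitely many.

infinitely many solutions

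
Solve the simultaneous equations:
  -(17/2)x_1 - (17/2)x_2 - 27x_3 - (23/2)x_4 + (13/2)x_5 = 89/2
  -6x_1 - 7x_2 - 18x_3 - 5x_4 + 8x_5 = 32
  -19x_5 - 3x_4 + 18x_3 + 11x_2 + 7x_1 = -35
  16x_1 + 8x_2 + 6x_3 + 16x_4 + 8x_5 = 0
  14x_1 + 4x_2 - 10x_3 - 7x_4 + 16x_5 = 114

no solution

Row-reduce:
R1 ← R1 / (-17/2).
R2 ← R2 + 6·R1.
R3 ← R3 − 7·R1.
R4 ← R4 − 16·R1.
R5 ← R5 − 14·R1.
R2 ← R2 / (-1).
R1 ← R1 − 1·R2.
R3 ← R3 − 4·R2.
R4 ← R4 + 8·R2.
R5 ← R5 + 10·R2.
Swap R3 and R4.
R3 ← R3 / (-906/17).
R1 ← R1 − 72/17·R3.
R2 ← R2 + 18/17·R3.
R5 ← R5 + 1106/17·R3.
Swap R4 and R5.
R4 ← R4 / (-8959/453).
R1 ← R1 − 308/151·R4.
R2 ← R2 + 379/151·R4.
R3 ← R3 − 260/453·R4.
Row 5 reduces to 0 = 4, a contradiction. The system is inconsistent.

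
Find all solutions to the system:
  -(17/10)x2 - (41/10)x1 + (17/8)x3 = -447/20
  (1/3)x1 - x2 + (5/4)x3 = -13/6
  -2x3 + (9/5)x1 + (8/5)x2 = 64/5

Row-reduce:
R1 ← R1 / (-41/10).
R2 ← R2 − 1/3·R1.
R3 ← R3 − 9/5·R1.
R2 ← R2 / (-140/123).
R1 ← R1 − 17/41·R2.
R3 ← R3 − 35/41·R2.
Rank is 2 with 3 unknowns, leaving x3 free.

infinitely many solutions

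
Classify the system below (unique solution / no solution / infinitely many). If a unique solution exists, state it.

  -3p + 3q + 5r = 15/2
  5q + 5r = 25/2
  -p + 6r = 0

p = 0, q = 5/2, r = 0

Row-reduce the augmented matrix:
R1 ← R1 / (-3).
R3 ← R3 + 1·R1.
R2 ← R2 / (5).
R1 ← R1 + 1·R2.
R3 ← R3 + 1·R2.
R3 ← R3 / (16/3).
R1 ← R1 + 2/3·R3.
R2 ← R2 − 1·R3.
Reading off the reduced rows gives p = 0, q = 5/2, r = 0.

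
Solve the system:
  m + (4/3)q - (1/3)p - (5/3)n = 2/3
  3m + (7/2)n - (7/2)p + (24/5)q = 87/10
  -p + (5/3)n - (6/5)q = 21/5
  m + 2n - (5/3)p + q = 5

Row-reduce:
R2 ← R2 − 3·R1.
R4 ← R4 − 1·R1.
R2 ← R2 / (17/2).
R1 ← R1 + 5/3·R2.
R3 ← R3 − 5/3·R2.
R4 ← R4 − 11/3·R2.
R3 ← R3 / (-26/51).
R1 ← R1 + 14/17·R3.
R2 ← R2 + 5/17·R3.
R4 ← R4 + 13/51·R3.
Rank is 3 with 4 unknowns, leaving q free.

infinitely many solutions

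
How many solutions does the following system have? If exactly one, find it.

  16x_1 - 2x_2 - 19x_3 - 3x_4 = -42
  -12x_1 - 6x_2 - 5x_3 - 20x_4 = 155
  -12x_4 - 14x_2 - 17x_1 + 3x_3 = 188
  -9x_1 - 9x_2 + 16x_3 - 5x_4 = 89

Row-reduce the augmented matrix:
R1 ← R1 / (16).
R2 ← R2 + 12·R1.
R3 ← R3 + 17·R1.
R4 ← R4 + 9·R1.
R2 ← R2 / (-15/2).
R1 ← R1 + 1/8·R2.
R3 ← R3 + 129/8·R2.
R4 ← R4 + 81/8·R2.
R3 ← R3 / (121/5).
R1 ← R1 + 13/15·R3.
R2 ← R2 − 77/30·R3.
R4 ← R4 − 313/10·R3.
R4 ← R4 / (-18275/968).
R1 ← R1 − 491/363·R4.
R2 ← R2 + 131/264·R4.
R3 ← R3 − 653/484·R4.
Reading off the reduced rows gives x_1 = -5, x_2 = -5, x_3 = -1, x_4 = -3.

x_1 = -5, x_2 = -5, x_3 = -1, x_4 = -3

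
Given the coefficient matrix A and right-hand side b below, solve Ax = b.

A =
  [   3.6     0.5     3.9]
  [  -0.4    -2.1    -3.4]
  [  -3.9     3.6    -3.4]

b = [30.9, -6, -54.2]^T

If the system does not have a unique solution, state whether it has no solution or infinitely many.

x_1 = 4, x_2 = -6, x_3 = 5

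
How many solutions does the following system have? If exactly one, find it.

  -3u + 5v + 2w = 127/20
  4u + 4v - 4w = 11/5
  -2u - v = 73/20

u = -11/5, v = 3/4, w = -2

Row-reduce the augmented matrix:
R1 ← R1 / (-3).
R2 ← R2 − 4·R1.
R3 ← R3 + 2·R1.
R2 ← R2 / (32/3).
R1 ← R1 + 5/3·R2.
R3 ← R3 + 13/3·R2.
R3 ← R3 / (-15/8).
R1 ← R1 + 7/8·R3.
R2 ← R2 + 1/8·R3.
Reading off the reduced rows gives u = -11/5, v = 3/4, w = -2.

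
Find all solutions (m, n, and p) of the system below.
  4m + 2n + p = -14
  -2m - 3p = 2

infinitely many solutions

Row-reduce:
R1 ← R1 / (4).
R2 ← R2 + 2·R1.
R1 ← R1 − 1/2·R2.
Rank is 2 with 3 unknowns, leaving p free.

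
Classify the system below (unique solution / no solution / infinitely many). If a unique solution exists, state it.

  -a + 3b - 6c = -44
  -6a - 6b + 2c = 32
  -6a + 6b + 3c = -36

a = 2, b = -6, c = 4

Row-reduce the augmented matrix:
R1 ← R1 / (-1).
R2 ← R2 + 6·R1.
R3 ← R3 + 6·R1.
R2 ← R2 / (-24).
R1 ← R1 + 3·R2.
R3 ← R3 + 12·R2.
R3 ← R3 / (20).
R1 ← R1 − 5/4·R3.
R2 ← R2 + 19/12·R3.
Reading off the reduced rows gives a = 2, b = -6, c = 4.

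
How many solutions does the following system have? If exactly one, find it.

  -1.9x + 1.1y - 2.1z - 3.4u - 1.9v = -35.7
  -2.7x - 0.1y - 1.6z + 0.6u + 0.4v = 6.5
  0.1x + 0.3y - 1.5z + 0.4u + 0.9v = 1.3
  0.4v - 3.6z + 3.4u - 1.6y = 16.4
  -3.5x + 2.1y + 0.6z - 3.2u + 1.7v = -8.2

x = -2, y = -3, z = 3, u = 6, v = 5

Row-reduce the augmented matrix:
R1 ← R1 / (-19/10).
R2 ← R2 + 27/10·R1.
R3 ← R3 − 1/10·R1.
R5 ← R5 + 7/2·R1.
R2 ← R2 / (-158/95).
R1 ← R1 + 11/19·R2.
R3 ← R3 − 34/95·R2.
R4 ← R4 + 8/5·R2.
R5 ← R5 − 7/95·R2.
R3 ← R3 / (-1037/790).
R1 ← R1 − 197/316·R3.
R2 ← R2 + 263/316·R3.
R4 ← R4 + 1948/395·R3.
R5 ← R5 − 7157/1580·R3.
R4 ← R4 / (-599/85).
R1 ← R1 − 19/34·R4.
R2 ← R2 + 141/34·R4.
R3 ← R3 + 18/17·R4.
R5 ← R5 − 81/10·R4.
R5 ← R5 / (3284/2995).
R1 ← R1 + 29/1198·R5.
R2 ← R2 − 2359/1198·R5.
R3 ← R3 − 59/599·R5.
R4 ← R4 − 688/599·R5.
Reading off the reduced rows gives x = -2, y = -3, z = 3, u = 6, v = 5.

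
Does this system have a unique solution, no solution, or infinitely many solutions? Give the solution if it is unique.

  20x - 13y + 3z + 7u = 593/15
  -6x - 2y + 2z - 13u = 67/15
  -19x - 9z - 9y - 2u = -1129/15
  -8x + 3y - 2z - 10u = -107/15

Row-reduce the augmented matrix:
R1 ← R1 / (20).
R2 ← R2 + 6·R1.
R3 ← R3 + 19·R1.
R4 ← R4 + 8·R1.
R2 ← R2 / (-59/10).
R1 ← R1 + 13/20·R2.
R3 ← R3 + 427/20·R2.
R4 ← R4 + 11/5·R2.
R3 ← R3 / (-982/59).
R1 ← R1 + 10/59·R3.
R2 ← R2 + 29/59·R3.
R4 ← R4 + 111/59·R3.
R4 ← R4 / (-15947/1964).
R1 ← R1 − 541/491·R4.
R2 ← R2 − 1071/1964·R4.
R3 ← R3 + 5203/1964·R4.
Reading off the reduced rows gives x = 3, y = 1, z = 7/5, u = -5/3.

x = 3, y = 1, z = 7/5, u = -5/3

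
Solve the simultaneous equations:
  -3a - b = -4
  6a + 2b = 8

infinitely many solutions

Row-reduce:
R1 ← R1 / (-3).
R2 ← R2 − 6·R1.
Rank is 1 with 2 unknowns, leaving b free.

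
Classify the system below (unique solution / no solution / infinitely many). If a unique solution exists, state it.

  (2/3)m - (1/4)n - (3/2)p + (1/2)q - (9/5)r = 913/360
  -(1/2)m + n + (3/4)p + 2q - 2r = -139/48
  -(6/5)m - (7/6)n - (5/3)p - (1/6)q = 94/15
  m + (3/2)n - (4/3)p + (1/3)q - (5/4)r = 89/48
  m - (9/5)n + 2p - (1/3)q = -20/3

m = -4/3, n = 0, p = -11/4, q = -1/2, r = 1/4

Row-reduce the augmented matrix:
R1 ← R1 / (2/3).
R2 ← R2 + 1/2·R1.
R3 ← R3 + 6/5·R1.
R4 ← R4 − 1·R1.
R5 ← R5 − 1·R1.
R2 ← R2 / (13/16).
R1 ← R1 + 3/8·R2.
R3 ← R3 + 97/60·R2.
R4 ← R4 − 15/8·R2.
R5 ← R5 + 57/40·R2.
R3 ← R3 / (-997/195).
R1 ← R1 + 63/26·R3.
R2 ← R2 + 6/13·R3.
R4 ← R4 − 139/78·R3.
R5 ← R5 − 467/130·R3.
R4 ← R4 / (-15931/3988).
R1 ← R1 + 2955/3988·R4.
R2 ← R2 − 2423/997·R4.
R3 ← R3 + 2129/1994·R4.
R5 ← R5 − 413809/59820·R4.
R5 ← R5 / (-618823/2867580).
R1 ← R1 + 39137/63724·R5.
R2 ← R2 − 12235/47793·R5.
R3 ← R3 − 194227/477930·R5.
R4 ← R4 + 342661/238965·R5.
Reading off the reduced rows gives m = -4/3, n = 0, p = -11/4, q = -1/2, r = 1/4.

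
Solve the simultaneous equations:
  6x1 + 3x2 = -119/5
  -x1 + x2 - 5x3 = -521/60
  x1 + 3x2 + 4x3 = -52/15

Row-reduce the augmented matrix:
R1 ← R1 / (6).
R2 ← R2 + 1·R1.
R3 ← R3 − 1·R1.
R2 ← R2 / (3/2).
R1 ← R1 − 1/2·R2.
R3 ← R3 − 5/2·R2.
R3 ← R3 / (37/3).
R1 ← R1 − 5/3·R3.
R2 ← R2 + 10/3·R3.
Reading off the reduced rows gives x1 = -8/3, x2 = -13/5, x3 = 7/4.

x1 = -8/3, x2 = -13/5, x3 = 7/4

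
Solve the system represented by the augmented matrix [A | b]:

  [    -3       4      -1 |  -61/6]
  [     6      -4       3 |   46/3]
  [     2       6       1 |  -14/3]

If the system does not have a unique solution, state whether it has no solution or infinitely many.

Row-reduce the augmented matrix:
R1 ← R1 / (-3).
R2 ← R2 − 6·R1.
R3 ← R3 − 2·R1.
R2 ← R2 / (4).
R1 ← R1 + 4/3·R2.
R3 ← R3 − 26/3·R2.
R3 ← R3 / (-11/6).
R1 ← R1 − 2/3·R3.
R2 ← R2 − 1/4·R3.
Reading off the reduced rows gives x_1 = 3/2, x_2 = -4/3, x_3 = 1/3.

x_1 = 3/2, x_2 = -4/3, x_3 = 1/3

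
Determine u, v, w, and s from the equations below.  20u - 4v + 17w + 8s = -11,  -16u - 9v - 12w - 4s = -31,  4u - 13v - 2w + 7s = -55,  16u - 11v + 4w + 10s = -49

u = 0, v = 3, w = 1, s = -2

Row-reduce the augmented matrix:
R1 ← R1 / (20).
R2 ← R2 + 16·R1.
R3 ← R3 − 4·R1.
R4 ← R4 − 16·R1.
R2 ← R2 / (-61/5).
R1 ← R1 + 1/5·R2.
R3 ← R3 + 61/5·R2.
R4 ← R4 + 39/5·R2.
R3 ← R3 / (-7).
R1 ← R1 − 201/244·R3.
R2 ← R2 + 8/61·R3.
R4 ← R4 + 648/61·R3.
R4 ← R4 / (-1062/427).
R1 ← R1 − 1219/1708·R4.
R2 ← R2 + 108/427·R4.
R3 ← R3 + 3/7·R4.
Reading off the reduced rows gives u = 0, v = 3, w = 1, s = -2.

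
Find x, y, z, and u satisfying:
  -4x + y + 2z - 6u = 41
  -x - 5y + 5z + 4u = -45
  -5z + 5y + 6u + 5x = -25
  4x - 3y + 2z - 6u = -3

x = -5, y = 1, z = -5, u = -5

Row-reduce the augmented matrix:
R1 ← R1 / (-4).
R2 ← R2 + 1·R1.
R3 ← R3 − 5·R1.
R4 ← R4 − 4·R1.
R2 ← R2 / (-21/4).
R1 ← R1 + 1/4·R2.
R3 ← R3 − 25/4·R2.
R4 ← R4 + 2·R2.
R3 ← R3 / (20/7).
R1 ← R1 + 5/7·R3.
R2 ← R2 + 6/7·R3.
R4 ← R4 − 16/7·R3.
R4 ← R4 / (-272/15).
R1 ← R1 − 5/2·R4.
R2 ← R2 − 7/15·R4.
R3 ← R3 − 53/30·R4.
Reading off the reduced rows gives x = -5, y = 1, z = -5, u = -5.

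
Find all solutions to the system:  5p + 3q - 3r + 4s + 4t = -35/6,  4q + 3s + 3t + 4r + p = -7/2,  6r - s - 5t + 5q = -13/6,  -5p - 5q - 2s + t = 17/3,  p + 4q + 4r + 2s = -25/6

Row-reduce the augmented matrix:
R1 ← R1 / (5).
R2 ← R2 − 1·R1.
R4 ← R4 + 5·R1.
R5 ← R5 − 1·R1.
R2 ← R2 / (17/5).
R1 ← R1 − 3/5·R2.
R3 ← R3 − 5·R2.
R4 ← R4 + 2·R2.
R5 ← R5 − 17/5·R2.
R3 ← R3 / (-13/17).
R1 ← R1 + 24/17·R3.
R2 ← R2 − 23/17·R3.
R4 ← R4 + 5/17·R3.
R4 ← R4 / (64/13).
R1 ← R1 − 107/13·R4.
R2 ← R2 + 89/13·R4.
R3 ← R3 − 72/13·R4.
R5 ← R5 + 1·R4.
R5 ← R5 / (-69/64).
R1 ← R1 + 13/64·R5.
R2 ← R2 + 49/64·R5.
R3 ← R3 − 1/8·R5.
R4 ← R4 − 123/64·R5.
Reading off the reduced rows gives p = 1/2, q = -1/2, r = 1/2, s = -7/3, t = 1.

p = 1/2, q = -1/2, r = 1/2, s = -7/3, t = 1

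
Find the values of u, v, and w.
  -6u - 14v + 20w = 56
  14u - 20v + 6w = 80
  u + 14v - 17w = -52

Row-reduce the augmented matrix:
R1 ← R1 / (-6).
R2 ← R2 − 14·R1.
R3 ← R3 − 1·R1.
R2 ← R2 / (-158/3).
R1 ← R1 − 7/3·R2.
R3 ← R3 − 35/3·R2.
R3 ← R3 / (-2).
R1 ← R1 + 1·R3.
R2 ← R2 + 1·R3.
Reading off the reduced rows gives u = -2, v = -6, w = -2.

u = -2, v = -6, w = -2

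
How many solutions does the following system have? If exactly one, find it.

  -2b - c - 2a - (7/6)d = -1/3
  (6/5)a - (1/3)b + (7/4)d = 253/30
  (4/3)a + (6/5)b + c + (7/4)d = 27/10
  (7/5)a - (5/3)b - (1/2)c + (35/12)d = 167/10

infinitely many solutions

Row-reduce:
R1 ← R1 / (-2).
R2 ← R2 − 6/5·R1.
R3 ← R3 − 4/3·R1.
R4 ← R4 − 7/5·R1.
R2 ← R2 / (-23/15).
R1 ← R1 − 1·R2.
R3 ← R3 + 2/15·R2.
R4 ← R4 + 46/15·R2.
R3 ← R3 / (133/345).
R1 ← R1 − 5/46·R3.
R2 ← R2 − 9/23·R3.
Rank is 3 with 4 unknowns, leaving d free.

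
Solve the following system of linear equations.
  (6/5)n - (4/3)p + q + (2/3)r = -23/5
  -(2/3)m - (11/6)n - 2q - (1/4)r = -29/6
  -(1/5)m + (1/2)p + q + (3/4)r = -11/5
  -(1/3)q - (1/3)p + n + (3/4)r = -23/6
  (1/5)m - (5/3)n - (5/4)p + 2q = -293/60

m = 1, n = 2, p = 3, q = 1, r = -6

Row-reduce the augmented matrix:
Swap R1 and R2.
R1 ← R1 / (-2/3).
R3 ← R3 + 1/5·R1.
R5 ← R5 − 1/5·R1.
R2 ← R2 / (6/5).
R1 ← R1 − 11/4·R2.
R3 ← R3 − 11/20·R2.
R4 ← R4 − 1·R2.
R5 ← R5 + 133/60·R2.
R3 ← R3 / (10/9).
R1 ← R1 − 55/18·R3.
R2 ← R2 + 10/9·R3.
R4 ← R4 − 7/9·R3.
R5 ← R5 + 401/108·R3.
R4 ← R4 / (-2359/1200).
R1 ← R1 + 389/160·R4.
R2 ← R2 − 79/40·R4.
R3 ← R3 − 411/400·R4.
R5 ← R5 − 33899/4800·R4.
R5 ← R5 / (36955/16176).
R1 ← R1 + 6395/2696·R5.
R2 ← R2 − 305/337·R5.
R3 ← R3 − 511/1348·R5.
R4 ← R4 − 29/337·R5.
Reading off the reduced rows gives m = 1, n = 2, p = 3, q = 1, r = -6.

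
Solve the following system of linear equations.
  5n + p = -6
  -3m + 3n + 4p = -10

infinitely many solutions

Row-reduce:
Swap R1 and R2.
R1 ← R1 / (-3).
R2 ← R2 / (5).
R1 ← R1 + 1·R2.
Rank is 2 with 3 unknowns, leaving p free.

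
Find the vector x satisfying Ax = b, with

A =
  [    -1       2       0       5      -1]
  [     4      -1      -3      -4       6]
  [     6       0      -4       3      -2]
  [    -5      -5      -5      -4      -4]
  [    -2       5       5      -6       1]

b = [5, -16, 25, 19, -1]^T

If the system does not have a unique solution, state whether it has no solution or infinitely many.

Row-reduce the augmented matrix:
R1 ← R1 / (-1).
R2 ← R2 − 4·R1.
R3 ← R3 − 6·R1.
R4 ← R4 + 5·R1.
R5 ← R5 + 2·R1.
R2 ← R2 / (7).
R1 ← R1 + 2·R2.
R3 ← R3 − 12·R2.
R4 ← R4 + 15·R2.
R5 ← R5 − 1·R2.
R3 ← R3 / (8/7).
R1 ← R1 + 6/7·R3.
R2 ← R2 + 3/7·R3.
R4 ← R4 + 80/7·R3.
R5 ← R5 − 38/7·R3.
R4 ← R4 / (61).
R1 ← R1 − 15/4·R4.
R2 ← R2 − 35/8·R4.
R3 ← R3 − 39/8·R4.
R5 ← R5 + 179/4·R4.
R5 ← R5 / (-5603/244).
R1 ← R1 + 73/244·R5.
R2 ← R2 − 1863/488·R5.
R3 ← R3 + 629/488·R5.
R4 ← R4 + 109/61·R5.
Reading off the reduced rows gives x_1 = 1, x_2 = 3, x_3 = -3, x_4 = -1, x_5 = -5.

x_1 = 1, x_2 = 3, x_3 = -3, x_4 = -1, x_5 = -5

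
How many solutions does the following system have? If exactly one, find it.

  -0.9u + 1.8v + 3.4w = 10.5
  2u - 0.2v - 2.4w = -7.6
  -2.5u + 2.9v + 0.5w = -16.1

u = 3, v = -4, w = 6

Row-reduce the augmented matrix:
R1 ← R1 / (-9/10).
R2 ← R2 − 2·R1.
R3 ← R3 + 5/2·R1.
R2 ← R2 / (19/5).
R1 ← R1 + 2·R2.
R3 ← R3 + 21/10·R2.
R3 ← R3 / (-10423/1710).
R1 ← R1 + 182/171·R3.
R2 ← R2 − 232/171·R3.
Reading off the reduced rows gives u = 3, v = -4, w = 6.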